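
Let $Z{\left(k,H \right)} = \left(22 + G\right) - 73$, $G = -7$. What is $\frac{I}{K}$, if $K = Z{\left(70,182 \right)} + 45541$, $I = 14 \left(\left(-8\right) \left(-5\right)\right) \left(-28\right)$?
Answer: $- \frac{15680}{45483} \approx -0.34474$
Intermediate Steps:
$Z{\left(k,H \right)} = -58$ ($Z{\left(k,H \right)} = \left(22 - 7\right) - 73 = 15 - 73 = -58$)
$I = -15680$ ($I = 14 \cdot 40 \left(-28\right) = 560 \left(-28\right) = -15680$)
$K = 45483$ ($K = -58 + 45541 = 45483$)
$\frac{I}{K} = - \frac{15680}{45483}$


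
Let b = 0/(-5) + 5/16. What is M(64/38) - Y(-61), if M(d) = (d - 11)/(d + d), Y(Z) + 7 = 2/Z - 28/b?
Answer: 1832287/19520 ≈ 93.867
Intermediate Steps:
b = 5/16 (b = 0*(-⅕) + 5*(1/16) = 0 + 5/16 = 5/16 ≈ 0.31250)
Y(Z) = -483/5 + 2/Z (Y(Z) = -7 + (2/Z - 28/5/16) = -7 + (2/Z - 28*16/5) = -7 + (2/Z - 448/5) = -7 + (-448/5 + 2/Z) = -483/5 + 2/Z)
M(d) = (-11 + d)/(2*d) (M(d) = (-11 + d)/((2*d)) = (-11 + d)*(1/(2*d)) = (-11 + d)/(2*d))
M(64/38) - Y(-61) = (-11 + 64/38)/(2*((64/38))) - (-483/5 + 2/(-61)) = (-11 + 64*(1/38))/(2*((64*(1/38)))) - (-483/5 + 2*(-1/61)) = (-11 + 32/19)/(2*(32/19)) - (-483/5 - 2/61) = (½)*(19/32)*(-177/19) - 1*(-29473/305) = -177/64 + 29473/305 = 1832287/19520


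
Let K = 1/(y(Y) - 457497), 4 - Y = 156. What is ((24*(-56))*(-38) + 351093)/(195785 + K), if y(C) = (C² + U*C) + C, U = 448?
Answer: 202144617765/98409568184 ≈ 2.0541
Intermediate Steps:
Y = -152 (Y = 4 - 1*156 = 4 - 156 = -152)
y(C) = C² + 449*C (y(C) = (C² + 448*C) + C = C² + 449*C)
K = -1/502641 (K = 1/(-152*(449 - 152) - 457497) = 1/(-152*297 - 457497) = 1/(-45144 - 457497) = 1/(-502641) = -1/502641 ≈ -1.9895e-6)
((24*(-56))*(-38) + 351093)/(195785 + K) = ((24*(-56))*(-38) + 351093)/(195785 - 1/502641) = (-1344*(-38) + 351093)/(98409568184/502641) = (51072 + 351093)*(502641/98409568184) = 402165*(502641/98409568184) = 202144617765/98409568184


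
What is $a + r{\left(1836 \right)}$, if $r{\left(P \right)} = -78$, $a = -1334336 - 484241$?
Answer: $-1818655$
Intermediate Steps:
$a = -1818577$
$a + r{\left(1836 \right)} = -1818577 - 78 = -1818655$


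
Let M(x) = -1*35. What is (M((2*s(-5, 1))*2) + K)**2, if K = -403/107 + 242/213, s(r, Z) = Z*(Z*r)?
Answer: 735529216900/519429681 ≈ 1416.0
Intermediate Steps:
s(r, Z) = r*Z**2
M(x) = -35
K = -59945/22791 (K = -403*1/107 + 242*(1/213) = -403/107 + 242/213 = -59945/22791 ≈ -2.6302)
(M((2*s(-5, 1))*2) + K)**2 = (-35 - 59945/22791)**2 = (-857630/22791)**2 = 735529216900/519429681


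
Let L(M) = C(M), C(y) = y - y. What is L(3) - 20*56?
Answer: -1120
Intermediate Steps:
C(y) = 0
L(M) = 0
L(3) - 20*56 = 0 - 20*56 = 0 - 1120 = -1120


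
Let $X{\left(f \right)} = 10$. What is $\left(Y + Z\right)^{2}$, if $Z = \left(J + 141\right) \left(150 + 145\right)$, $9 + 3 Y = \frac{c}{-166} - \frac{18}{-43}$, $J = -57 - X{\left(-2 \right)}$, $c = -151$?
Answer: $\frac{218474780758553881}{458559396} \approx 4.7644 \cdot 10^{8}$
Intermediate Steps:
$J = -67$ ($J = -57 - 10 = -67$)
$Y = - \frac{54761}{21414}$ ($Y = -3 + \frac{- \frac{151}{-166} - \frac{18}{-43}}{3} = -3 + \frac{\left(-151\right) \left(- \frac{1}{166}\right) - - \frac{18}{43}}{3} = -3 + \frac{\frac{151}{166} + \frac{18}{43}}{3} = -3 + \frac{1}{3} \cdot \frac{9481}{7138} = -3 + \frac{9481}{21414} = - \frac{54761}{21414} \approx -2.5573$)
$Z = 21830$ ($Z = \left(-67 + 141\right) \left(150 + 145\right) = 74 \cdot 295 = 21830$)
$\left(Y + Z\right)^{2} = \left(- \frac{54761}{21414} + 21830\right)^{2} = \left(\frac{467412859}{21414}\right)^{2} = \frac{218474780758553881}{458559396}$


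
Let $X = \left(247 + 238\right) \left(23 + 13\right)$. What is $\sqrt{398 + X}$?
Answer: $\sqrt{17858} \approx 133.63$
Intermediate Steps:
$X = 17460$ ($X = 485 \cdot 36 = 17460$)
$\sqrt{398 + X} = \sqrt{398 + 17460} = \sqrt{17858}$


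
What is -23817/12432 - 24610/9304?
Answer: -21981037/4819472 ≈ -4.5609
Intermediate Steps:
-23817/12432 - 24610/9304 = -23817*1/12432 - 24610*1/9304 = -7939/4144 - 12305/4652 = -21981037/4819472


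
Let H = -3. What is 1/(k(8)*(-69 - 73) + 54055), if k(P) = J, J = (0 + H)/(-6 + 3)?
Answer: 1/53913 ≈ 1.8548e-5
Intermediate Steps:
J = 1 (J = (0 - 3)/(-6 + 3) = -3/(-3) = -3*(-⅓) = 1)
k(P) = 1
1/(k(8)*(-69 - 73) + 54055) = 1/(1*(-69 - 73) + 54055) = 1/(1*(-142) + 54055) = 1/(-142 + 54055) = 1/53913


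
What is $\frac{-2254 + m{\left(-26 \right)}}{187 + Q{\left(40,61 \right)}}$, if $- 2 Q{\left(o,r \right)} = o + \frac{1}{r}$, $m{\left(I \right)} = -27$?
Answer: $- \frac{278282}{20373} \approx -13.659$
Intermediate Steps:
$Q{\left(o,r \right)} = - \frac{o}{2} - \frac{1}{2 r}$ ($Q{\left(o,r \right)} = - \frac{o + \frac{1}{r}}{2} = - \frac{o}{2} - \frac{1}{2 r}$)
$\frac{-2254 + m{\left(-26 \right)}}{187 + Q{\left(40,61 \right)}} = \frac{-2254 - 27}{187 + \frac{-1 - 40 \cdot 61}{2 \cdot 61}} = - \frac{2281}{187 + \frac{1}{2} \cdot \frac{1}{61} \left(-1 - 2440\right)} = - \frac{2281}{187 + \frac{1}{2} \cdot \frac{1}{61} \left(-2441\right)} = - \frac{2281}{187 - \frac{2441}{122}} = - \frac{2281}{\frac{20373}{122}} = \left(-2281\right) \frac{122}{20373} = - \frac{278282}{20373}$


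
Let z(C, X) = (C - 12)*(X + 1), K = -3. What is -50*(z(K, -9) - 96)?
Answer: -1200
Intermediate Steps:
z(C, X) = (1 + X)*(-12 + C) (z(C, X) = (-12 + C)*(1 + X) = (1 + X)*(-12 + C))
-50*(z(K, -9) - 96) = -50*((-12 - 3 - 12*(-9) - 3*(-9)) - 96) = -50*((-12 - 3 + 108 + 27) - 96) = -50*(120 - 96) = -50*24 = -1200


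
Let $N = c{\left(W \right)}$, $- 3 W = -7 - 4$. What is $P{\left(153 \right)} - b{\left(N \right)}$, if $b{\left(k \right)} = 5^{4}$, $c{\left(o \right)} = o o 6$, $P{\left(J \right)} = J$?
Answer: $-472$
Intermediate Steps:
$W = \frac{11}{3}$ ($W = - \frac{-7 - 4}{3} = \left(- \frac{1}{3}\right) \left(-11\right) = \frac{11}{3} \approx 3.6667$)
$c{\left(o \right)} = 6 o^{2}$ ($c{\left(o \right)} = o^{2} \cdot 6 = 6 o^{2}$)
$N = \frac{242}{3}$ ($N = 6 \left(\frac{11}{3}\right)^{2} = 6 \cdot \frac{121}{9} = \frac{242}{3} \approx 80.667$)
$b{\left(k \right)} = 625$
$P{\left(153 \right)} - b{\left(N \right)} = 153 - 625 = -472$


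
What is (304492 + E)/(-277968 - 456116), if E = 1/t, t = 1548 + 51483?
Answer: -16147515253/38929208604 ≈ -0.41479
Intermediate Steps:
t = 53031
E = 1/53031 ≈ 1.8857e-5
(304492 + E)/(-277968 - 456116) = (304492 + 1/53031)/(-277968 - 456116) = (16147515253/53031)/(-734084) = (16147515253/53031)*(-1/734084) = -16147515253/38929208604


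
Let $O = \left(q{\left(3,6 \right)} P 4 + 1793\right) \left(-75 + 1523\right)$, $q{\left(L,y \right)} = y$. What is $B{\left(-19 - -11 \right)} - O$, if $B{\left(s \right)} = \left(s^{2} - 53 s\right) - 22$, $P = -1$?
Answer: $-2561046$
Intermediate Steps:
$B{\left(s \right)} = -22 + s^{2} - 53 s$
$O = 2561512$ ($O = \left(6 \left(-1\right) 4 + 1793\right) \left(-75 + 1523\right) = \left(\left(-6\right) 4 + 1793\right) 1448 = \left(-24 + 1793\right) 1448 = 1769 \cdot 1448 = 2561512$)
$B{\left(-19 - -11 \right)} - O = \left(-22 + \left(-19 - -11\right)^{2} - 53 \left(-19 - -11\right)\right) - 2561512 = \left(-22 + \left(-19 + 11\right)^{2} - 53 \left(-19 + 11\right)\right) - 2561512 = \left(-22 + \left(-8\right)^{2} - -424\right) - 2561512 = \left(-22 + 64 + 424\right) - 2561512 = 466 - 2561512 = -2561046$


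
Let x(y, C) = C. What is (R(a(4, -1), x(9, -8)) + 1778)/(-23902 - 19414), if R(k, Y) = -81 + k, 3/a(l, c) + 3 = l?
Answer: -25/637 ≈ -0.039246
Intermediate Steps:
a(l, c) = 3/(-3 + l)
(R(a(4, -1), x(9, -8)) + 1778)/(-23902 - 19414) = ((-81 + 3/(-3 + 4)) + 1778)/(-23902 - 19414) = ((-81 + 3/1) + 1778)/(-43316) = ((-81 + 3*1) + 1778)*(-1/43316) = ((-81 + 3) + 1778)*(-1/43316) = (-78 + 1778)*(-1/43316) = 1700*(-1/43316) = -25/637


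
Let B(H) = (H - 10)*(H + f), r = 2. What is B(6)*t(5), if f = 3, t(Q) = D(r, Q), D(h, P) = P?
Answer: -180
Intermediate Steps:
t(Q) = Q
B(H) = (-10 + H)*(3 + H) (B(H) = (H - 10)*(H + 3) = (-10 + H)*(3 + H))
B(6)*t(5) = (-30 + 6² - 7*6)*5 = (-30 + 36 - 42)*5 = -36*5 = -180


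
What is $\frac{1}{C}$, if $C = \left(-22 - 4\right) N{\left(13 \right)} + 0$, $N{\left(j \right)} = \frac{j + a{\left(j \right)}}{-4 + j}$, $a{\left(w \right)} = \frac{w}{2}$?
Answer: $- \frac{3}{169} \approx -0.017751$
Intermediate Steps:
$a{\left(w \right)} = \frac{w}{2}$ ($a{\left(w \right)} = w \frac{1}{2} = \frac{w}{2}$)
$N{\left(j \right)} = \frac{3 j}{2 \left(-4 + j\right)}$ ($N{\left(j \right)} = \frac{j + \frac{j}{2}}{-4 + j} = \frac{\frac{3}{2} j}{-4 + j} = \frac{3 j}{2 \left(-4 + j\right)}$)
$C = - \frac{169}{3}$ ($C = \left(-22 - 4\right) \frac{3}{2} \cdot 13 \frac{1}{-4 + 13} + 0 = - 26 \cdot \frac{3}{2} \cdot 13 \cdot \frac{1}{9} + 0 = \left(-26\right) \frac{13}{6} + 0 = - \frac{169}{3} + 0 = - \frac{169}{3} \approx -56.333$)
$\frac{1}{C} = \frac{1}{- \frac{169}{3}} = - \frac{3}{169}$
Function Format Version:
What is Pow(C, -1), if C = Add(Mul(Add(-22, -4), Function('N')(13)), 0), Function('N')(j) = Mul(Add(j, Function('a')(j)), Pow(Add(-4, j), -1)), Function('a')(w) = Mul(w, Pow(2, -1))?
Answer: Rational(-3, 169) ≈ -0.017751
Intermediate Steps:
Function('a')(w) = Mul(Rational(1, 2), w) (Function('a')(w) = Mul(w, Rational(1, 2)) = Mul(Rational(1, 2), w))
Function('N')(j) = Mul(Rational(3, 2), j, Pow(Add(-4, j), -1)) (Function('N')(j) = Mul(Add(j, Mul(Rational(1, 2), j)), Pow(Add(-4, j), -1)) = Mul(Mul(Rational(3, 2), j), Pow(Add(-4, j), -1)) = Mul(Rational(3, 2), j, Pow(Add(-4, j), -1)))
C = Rational(-169, 3) (C = Add(Mul(Add(-22, -4), Mul(Rational(3, 2), 13, Pow(Add(-4, 13), -1))), 0) = Add(Mul(-26, Mul(Rational(3, 2), 13, Pow(9, -1))), 0) = Add(Mul(-26, Mul(Rational(3, 2), 13, Rational(1, 9))), 0) = Add(Mul(-26, Rational(13, 6)), 0) = Add(Rational(-169, 3), 0) = Rational(-169, 3) ≈ -56.333)
Pow(C, -1) = Pow(Rational(-169, 3), -1) = Rational(-3, 169)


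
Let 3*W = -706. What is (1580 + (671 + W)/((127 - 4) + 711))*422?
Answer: 834392537/1251 ≈ 6.6698e+5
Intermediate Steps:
W = -706/3 (W = (1/3)*(-706) = -706/3 ≈ -235.33)
(1580 + (671 + W)/((127 - 4) + 711))*422 = (1580 + (671 - 706/3)/((127 - 4) + 711))*422 = (1580 + 1307/(3*(123 + 711)))*422 = (1580 + (1307/3)/834)*422 = (1580 + (1307/3)*(1/834))*422 = (1580 + 1307/2502)*422 = (3954467/2502)*422 = 834392537/1251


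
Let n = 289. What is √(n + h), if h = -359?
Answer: I*√70 ≈ 8.3666*I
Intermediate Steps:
√(n + h) = √(289 - 359) = √(-70) = I*√70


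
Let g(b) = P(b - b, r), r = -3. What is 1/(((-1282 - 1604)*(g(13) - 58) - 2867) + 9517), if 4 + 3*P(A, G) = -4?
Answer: 1/181734 ≈ 5.5025e-6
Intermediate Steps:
P(A, G) = -8/3 (P(A, G) = -4/3 + (⅓)*(-4) = -4/3 - 4/3 = -8/3)
g(b) = -8/3
1/(((-1282 - 1604)*(g(13) - 58) - 2867) + 9517) = 1/(((-1282 - 1604)*(-8/3 - 58) - 2867) + 9517) = 1/((-2886*(-182/3) - 2867) + 9517) = 1/((175084 - 2867) + 9517) = 1/(172217 + 9517) = 1/181734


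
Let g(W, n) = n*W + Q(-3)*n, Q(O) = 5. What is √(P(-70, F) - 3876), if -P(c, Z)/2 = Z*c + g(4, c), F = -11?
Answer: 2*I*√1039 ≈ 64.467*I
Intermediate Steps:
g(W, n) = 5*n + W*n (g(W, n) = n*W + 5*n = W*n + 5*n = 5*n + W*n)
P(c, Z) = -18*c - 2*Z*c (P(c, Z) = -2*(Z*c + c*(5 + 4)) = -2*(Z*c + c*9) = -2*(Z*c + 9*c) = -2*(9*c + Z*c) = -18*c - 2*Z*c)
√(P(-70, F) - 3876) = √(2*(-70)*(-9 - 1*(-11)) - 3876) = √(2*(-70)*(-9 + 11) - 3876) = √(2*(-70)*2 - 3876) = √(-280 - 3876) = √(-4156) = 2*I*√1039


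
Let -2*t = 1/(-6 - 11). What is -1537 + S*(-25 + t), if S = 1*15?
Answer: -64993/34 ≈ -1911.6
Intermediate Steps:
S = 15
t = 1/34 (t = -1/(2*(-6 - 11)) = -½/(-17) = -½*(-1/17) = 1/34 ≈ 0.029412)
-1537 + S*(-25 + t) = -1537 + 15*(-25 + 1/34) = -1537 + 15*(-849/34) = -1537 - 12735/34 = -64993/34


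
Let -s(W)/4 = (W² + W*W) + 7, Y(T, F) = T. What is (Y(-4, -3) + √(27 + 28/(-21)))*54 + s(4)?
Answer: -372 + 18*√231 ≈ -98.424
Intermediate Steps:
s(W) = -28 - 8*W² (s(W) = -4*((W² + W*W) + 7) = -4*((W² + W²) + 7) = -4*(2*W² + 7) = -4*(7 + 2*W²) = -28 - 8*W²)
(Y(-4, -3) + √(27 + 28/(-21)))*54 + s(4) = (-4 + √(27 + 28/(-21)))*54 + (-28 - 8*4²) = (-4 + √(27 + 28*(-1/21)))*54 + (-28 - 8*16) = (-4 + √(27 - 4/3))*54 + (-28 - 128) = (-4 + √(77/3))*54 - 156 = (-4 + √231/3)*54 - 156 = (-216 + 18*√231) - 156 = -372 + 18*√231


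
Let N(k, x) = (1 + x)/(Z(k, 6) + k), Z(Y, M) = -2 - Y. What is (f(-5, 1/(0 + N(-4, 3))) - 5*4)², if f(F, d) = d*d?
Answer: 6241/16 ≈ 390.06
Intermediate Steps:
N(k, x) = -½ - x/2 (N(k, x) = (1 + x)/((-2 - k) + k) = (1 + x)/(-2) = (1 + x)*(-½) = -½ - x/2)
f(F, d) = d²
(f(-5, 1/(0 + N(-4, 3))) - 5*4)² = ((1/(0 + (-½ - ½*3)))² - 5*4)² = ((1/(0 + (-½ - 3/2)))² - 20)² = ((1/(0 - 2))² - 20)² = ((1/(-2))² - 20)² = ((-½)² - 20)² = (¼ - 20)² = (-79/4)² = 6241/16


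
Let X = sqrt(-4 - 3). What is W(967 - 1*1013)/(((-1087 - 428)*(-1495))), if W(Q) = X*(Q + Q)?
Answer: -4*I*sqrt(7)/98475 ≈ -0.00010747*I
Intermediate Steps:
X = I*sqrt(7) (X = sqrt(-7) = I*sqrt(7) ≈ 2.6458*I)
W(Q) = 2*I*Q*sqrt(7) (W(Q) = (I*sqrt(7))*(Q + Q) = (I*sqrt(7))*(2*Q) = 2*I*Q*sqrt(7))
W(967 - 1*1013)/(((-1087 - 428)*(-1495))) = (2*I*(967 - 1*1013)*sqrt(7))/(((-1087 - 428)*(-1495))) = (2*I*(967 - 1013)*sqrt(7))/((-1515*(-1495))) = (2*I*(-46)*sqrt(7))/2264925 = -92*I*sqrt(7)*(1/2264925) = -4*I*sqrt(7)/98475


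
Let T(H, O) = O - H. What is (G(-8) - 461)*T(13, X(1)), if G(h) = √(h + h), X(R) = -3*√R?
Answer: 7376 - 64*I ≈ 7376.0 - 64.0*I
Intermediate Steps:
G(h) = √2*√h (G(h) = √(2*h) = √2*√h)
(G(-8) - 461)*T(13, X(1)) = (√2*√(-8) - 461)*(-3*√1 - 1*13) = (√2*(2*I*√2) - 461)*(-3*1 - 13) = (4*I - 461)*(-3 - 13) = (-461 + 4*I)*(-16) = 7376 - 64*I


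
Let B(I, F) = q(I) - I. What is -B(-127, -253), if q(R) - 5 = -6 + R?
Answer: 1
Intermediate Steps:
q(R) = -1 + R (q(R) = 5 + (-6 + R) = -1 + R)
B(I, F) = -1 (B(I, F) = (-1 + I) - I = -1)
-B(-127, -253) = -1*(-1) = 1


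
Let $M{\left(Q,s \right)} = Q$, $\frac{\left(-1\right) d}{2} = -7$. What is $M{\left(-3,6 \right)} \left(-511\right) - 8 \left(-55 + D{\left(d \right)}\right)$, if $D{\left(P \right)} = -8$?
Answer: $2037$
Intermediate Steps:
$d = 14$ ($d = \left(-2\right) \left(-7\right) = 14$)
$M{\left(-3,6 \right)} \left(-511\right) - 8 \left(-55 + D{\left(d \right)}\right) = \left(-3\right) \left(-511\right) - 8 \left(-55 - 8\right) = 1533 - 8 \left(-63\right) = 1533 - -504 = 1533 + 504 = 2037$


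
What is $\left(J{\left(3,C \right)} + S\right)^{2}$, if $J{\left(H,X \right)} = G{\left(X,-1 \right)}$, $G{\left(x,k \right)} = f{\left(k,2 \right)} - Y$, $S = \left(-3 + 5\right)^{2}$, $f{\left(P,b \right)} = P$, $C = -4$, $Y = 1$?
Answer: $4$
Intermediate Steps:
$S = 4$ ($S = 2^{2} = 4$)
$G{\left(x,k \right)} = -1 + k$ ($G{\left(x,k \right)} = k - 1 = -1 + k$)
$J{\left(H,X \right)} = -2$ ($J{\left(H,X \right)} = -1 - 1 = -2$)
$\left(J{\left(3,C \right)} + S\right)^{2} = \left(-2 + 4\right)^{2} = 2^{2} = 4$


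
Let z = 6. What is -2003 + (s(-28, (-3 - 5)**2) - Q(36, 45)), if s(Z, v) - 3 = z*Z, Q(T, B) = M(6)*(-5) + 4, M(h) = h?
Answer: -2142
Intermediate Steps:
Q(T, B) = -26 (Q(T, B) = 6*(-5) + 4 = -30 + 4 = -26)
s(Z, v) = 3 + 6*Z
-2003 + (s(-28, (-3 - 5)**2) - Q(36, 45)) = -2003 + ((3 + 6*(-28)) - 1*(-26)) = -2003 + ((3 - 168) + 26) = -2003 + (-165 + 26) = -2003 - 139 = -2142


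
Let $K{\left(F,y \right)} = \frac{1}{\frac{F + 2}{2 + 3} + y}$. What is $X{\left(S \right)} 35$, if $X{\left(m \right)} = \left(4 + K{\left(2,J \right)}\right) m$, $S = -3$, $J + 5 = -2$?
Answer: $- \frac{12495}{31} \approx -403.06$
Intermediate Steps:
$J = -7$ ($J = -5 - 2 = -7$)
$K{\left(F,y \right)} = \frac{1}{\frac{2}{5} + y + \frac{F}{5}}$ ($K{\left(F,y \right)} = \frac{1}{\frac{2 + F}{5} + y} = \frac{1}{\left(2 + F\right) \frac{1}{5} + y} = \frac{1}{\left(\frac{2}{5} + \frac{F}{5}\right) + y} = \frac{1}{\frac{2}{5} + y + \frac{F}{5}}$)
$X{\left(m \right)} = \frac{119 m}{31}$ ($X{\left(m \right)} = \left(4 + \frac{5}{2 + 2 + 5 \left(-7\right)}\right) m = \left(4 + \frac{5}{2 + 2 - 35}\right) m = \left(4 + \frac{5}{-31}\right) m = \left(4 + 5 \left(- \frac{1}{31}\right)\right) m = \left(4 - \frac{5}{31}\right) m = \frac{119 m}{31}$)
$X{\left(S \right)} 35 = \frac{119}{31} \left(-3\right) 35 = \left(- \frac{357}{31}\right) 35 = - \frac{12495}{31}$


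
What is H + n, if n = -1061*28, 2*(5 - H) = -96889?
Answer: 37483/2 ≈ 18742.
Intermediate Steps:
H = 96899/2 (H = 5 - 1/2*(-96889) = 5 + 96889/2 = 96899/2 ≈ 48450.)
n = -29708
H + n = 96899/2 - 29708 = 37483/2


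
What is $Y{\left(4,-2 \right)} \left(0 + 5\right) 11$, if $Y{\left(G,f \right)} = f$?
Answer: $-110$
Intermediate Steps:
$Y{\left(4,-2 \right)} \left(0 + 5\right) 11 = - 2 \left(0 + 5\right) 11 = \left(-2\right) 5 \cdot 11 = \left(-10\right) 11 = -110$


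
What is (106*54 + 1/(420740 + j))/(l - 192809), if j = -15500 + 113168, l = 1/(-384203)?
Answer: -1140071454492779/38402522186965024 ≈ -0.029687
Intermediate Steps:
l = -1/384203 ≈ -2.6028e-6
j = 97668
(106*54 + 1/(420740 + j))/(l - 192809) = (106*54 + 1/(420740 + 97668))/(-1/384203 - 192809) = (5724 + 1/518408)/(-74077796228/384203) = (5724 + 1/518408)*(-384203/74077796228) = (2967367393/518408)*(-384203/74077796228) = -1140071454492779/38402522186965024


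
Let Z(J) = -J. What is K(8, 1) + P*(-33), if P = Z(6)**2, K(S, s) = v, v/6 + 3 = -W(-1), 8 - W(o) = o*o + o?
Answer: -1254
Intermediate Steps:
W(o) = 8 - o - o**2 (W(o) = 8 - (o*o + o) = 8 - (o**2 + o) = 8 - (o + o**2) = 8 + (-o - o**2) = 8 - o - o**2)
v = -66 (v = -18 + 6*(-(8 - 1*(-1) - 1*(-1)**2)) = -18 + 6*(-(8 + 1 - 1*1)) = -18 + 6*(-(8 + 1 - 1)) = -18 + 6*(-1*8) = -18 + 6*(-8) = -18 - 48 = -66)
K(S, s) = -66
P = 36 (P = (-1*6)**2 = (-6)**2 = 36)
K(8, 1) + P*(-33) = -66 + 36*(-33) = -66 - 1188 = -1254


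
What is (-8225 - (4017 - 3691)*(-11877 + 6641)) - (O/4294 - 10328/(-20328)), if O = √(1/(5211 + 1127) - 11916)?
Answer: 4316423360/2541 - I*√478668621166/27215372 ≈ 1.6987e+6 - 0.025422*I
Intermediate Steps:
O = I*√478668621166/6338 (O = √(1/6338 - 11916) = √(-75523607/6338) = I*√478668621166/6338 ≈ 109.16*I)
(-8225 - (4017 - 3691)*(-11877 + 6641)) - (O/4294 - 10328/(-20328)) = (-8225 - (4017 - 3691)*(-11877 + 6641)) - ((I*√478668621166/6338)/4294 - 10328/(-20328)) = (-8225 - 326*(-5236)) - ((I*√478668621166/6338)*(1/4294) - 10328*(-1/20328)) = (-8225 - 1*(-1706936)) - (I*√478668621166/27215372 + 1291/2541) = (-8225 + 1706936) - (1291/2541 + I*√478668621166/27215372) = 1698711 + (-1291/2541 - I*√478668621166/27215372) = 4316423360/2541 - I*√478668621166/27215372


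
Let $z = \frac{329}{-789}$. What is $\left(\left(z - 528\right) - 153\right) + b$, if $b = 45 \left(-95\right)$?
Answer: $- \frac{3910613}{789} \approx -4956.4$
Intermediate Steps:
$z = - \frac{329}{789}$ ($z = 329 \left(- \frac{1}{789}\right) = - \frac{329}{789} \approx -0.41698$)
$b = -4275$
$\left(\left(z - 528\right) - 153\right) + b = \left(\left(- \frac{329}{789} - 528\right) - 153\right) - 4275 = \left(- \frac{416921}{789} - 153\right) - 4275 = - \frac{537638}{789} - 4275 = - \frac{3910613}{789}$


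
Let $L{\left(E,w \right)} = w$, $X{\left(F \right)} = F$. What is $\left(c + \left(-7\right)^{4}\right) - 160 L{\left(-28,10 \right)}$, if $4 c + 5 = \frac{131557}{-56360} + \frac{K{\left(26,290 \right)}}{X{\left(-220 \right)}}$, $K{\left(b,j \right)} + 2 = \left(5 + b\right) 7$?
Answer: $\frac{1981199043}{2479840} \approx 798.92$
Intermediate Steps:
$K{\left(b,j \right)} = 33 + 7 b$ ($K{\left(b,j \right)} = -2 + \left(5 + b\right) 7 = -2 + \left(35 + 7 b\right) = 33 + 7 b$)
$c = - \frac{5152797}{2479840}$ ($c = - \frac{5}{4} + \frac{\frac{131557}{-56360} + \frac{33 + 7 \cdot 26}{-220}}{4} = - \frac{5}{4} + \frac{131557 \left(- \frac{1}{56360}\right) + \left(33 + 182\right) \left(- \frac{1}{220}\right)}{4} = - \frac{5}{4} + \frac{- \frac{131557}{56360} + 215 \left(- \frac{1}{220}\right)}{4} = - \frac{5}{4} + \frac{- \frac{131557}{56360} - \frac{43}{44}}{4} = - \frac{5}{4} + \frac{1}{4} \left(- \frac{2052997}{619960}\right) = - \frac{5}{4} - \frac{2052997}{2479840} = - \frac{5152797}{2479840} \approx -2.0779$)
$\left(c + \left(-7\right)^{4}\right) - 160 L{\left(-28,10 \right)} = \left(- \frac{5152797}{2479840} + \left(-7\right)^{4}\right) - 1600 = \left(- \frac{5152797}{2479840} + 2401\right) - 1600 = \frac{5948943043}{2479840} - 1600 = \frac{1981199043}{2479840}$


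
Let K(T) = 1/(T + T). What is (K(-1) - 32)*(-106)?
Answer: 3445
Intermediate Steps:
K(T) = 1/(2*T)
(K(-1) - 32)*(-106) = ((½)/(-1) - 32)*(-106) = ((½)*(-1) - 32)*(-106) = (-½ - 32)*(-106) = -65/2*(-106) = 3445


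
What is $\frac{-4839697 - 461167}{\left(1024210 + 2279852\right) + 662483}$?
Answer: $- \frac{5300864}{3966545} \approx -1.3364$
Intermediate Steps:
$\frac{-4839697 - 461167}{\left(1024210 + 2279852\right) + 662483} = - \frac{5300864}{3304062 + 662483} = - \frac{5300864}{3966545}$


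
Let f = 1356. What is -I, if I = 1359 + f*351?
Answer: -477315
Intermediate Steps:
I = 477315 (I = 1359 + 1356*351 = 1359 + 475956 = 477315)
-I = -1*477315 = -477315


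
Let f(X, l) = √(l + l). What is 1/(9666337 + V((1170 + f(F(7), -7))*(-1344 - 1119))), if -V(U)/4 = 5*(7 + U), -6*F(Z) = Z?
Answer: 67300397/4529377408024009 - 49260*I*√14/4529377408024009 ≈ 1.4859e-8 - 4.0693e-11*I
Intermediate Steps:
F(Z) = -Z/6
f(X, l) = √2*√l (f(X, l) = √(2*l) = √2*√l)
V(U) = -140 - 20*U (V(U) = -20*(7 + U) = -4*(35 + 5*U) = -140 - 20*U)
1/(9666337 + V((1170 + f(F(7), -7))*(-1344 - 1119))) = 1/(9666337 + (-140 - 20*(1170 + √2*√(-7))*(-1344 - 1119))) = 1/(9666337 + (-140 - 20*(1170 + √2*(I*√7))*(-2463))) = 1/(9666337 + (-140 - 20*(1170 + I*√14)*(-2463))) = 1/(9666337 + (-140 - 20*(-2881710 - 2463*I*√14))) = 1/(9666337 + (-140 + (57634200 + 49260*I*√14))) = 1/(9666337 + (57634060 + 49260*I*√14)) = 1/(67300397 + 49260*I*√14)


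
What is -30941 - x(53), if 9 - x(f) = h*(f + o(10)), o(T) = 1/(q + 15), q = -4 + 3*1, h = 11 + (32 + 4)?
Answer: -398379/14 ≈ -28456.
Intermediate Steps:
h = 47 (h = 11 + 36 = 47)
q = -1 (q = -4 + 3 = -1)
o(T) = 1/14 (o(T) = 1/(-1 + 15) = 1/14)
x(f) = 79/14 - 47*f (x(f) = 9 - 47*(f + 1/14) = 9 - 47*(1/14 + f) = 9 - (47/14 + 47*f) = 9 + (-47/14 - 47*f) = 79/14 - 47*f)
-30941 - x(53) = -30941 - (79/14 - 47*53) = -30941 - (79/14 - 2491) = -30941 - 1*(-34795/14) = -30941 + 34795/14 = -398379/14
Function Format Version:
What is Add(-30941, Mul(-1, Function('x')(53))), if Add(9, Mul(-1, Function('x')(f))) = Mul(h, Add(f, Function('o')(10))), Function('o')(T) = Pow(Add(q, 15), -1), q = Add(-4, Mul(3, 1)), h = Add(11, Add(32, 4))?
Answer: Rational(-398379, 14) ≈ -28456.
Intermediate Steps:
h = 47 (h = Add(11, 36) = 47)
q = -1 (q = Add(-4, 3) = -1)
Function('o')(T) = Rational(1, 14) (Function('o')(T) = Pow(Add(-1, 15), -1) = Pow(14, -1) = Rational(1, 14))
Function('x')(f) = Add(Rational(79, 14), Mul(-47, f)) (Function('x')(f) = Add(9, Mul(-1, Mul(47, Add(f, Rational(1, 14))))) = Add(9, Mul(-1, Mul(47, Add(Rational(1, 14), f)))) = Add(9, Mul(-1, Add(Rational(47, 14), Mul(47, f)))) = Add(9, Add(Rational(-47, 14), Mul(-47, f))) = Add(Rational(79, 14), Mul(-47, f)))
Add(-30941, Mul(-1, Function('x')(53))) = Add(-30941, Mul(-1, Add(Rational(79, 14), Mul(-47, 53)))) = Add(-30941, Mul(-1, Add(Rational(79, 14), -2491))) = Add(-30941, Mul(-1, Rational(-34795, 14))) = Add(-30941, Rational(34795, 14)) = Rational(-398379, 14)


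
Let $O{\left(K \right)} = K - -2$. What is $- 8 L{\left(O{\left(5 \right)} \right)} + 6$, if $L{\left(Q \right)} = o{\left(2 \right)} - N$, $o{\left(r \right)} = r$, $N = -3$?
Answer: $-34$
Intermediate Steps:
$O{\left(K \right)} = 2 + K$ ($O{\left(K \right)} = K + 2 = 2 + K$)
$L{\left(Q \right)} = 5$ ($L{\left(Q \right)} = 2 - -3 = 2 + 3 = 5$)
$- 8 L{\left(O{\left(5 \right)} \right)} + 6 = \left(-8\right) 5 + 6 = -40 + 6 = -34$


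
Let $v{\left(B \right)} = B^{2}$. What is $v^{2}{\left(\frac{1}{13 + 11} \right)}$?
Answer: $\frac{1}{331776} \approx 3.0141 \cdot 10^{-6}$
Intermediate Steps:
$v^{2}{\left(\frac{1}{13 + 11} \right)} = \left(\left(\frac{1}{13 + 11}\right)^{2}\right)^{2} = \left(\left(\frac{1}{24}\right)^{2}\right)^{2} = \left(\frac{1}{576}\right)^{2} = \frac{1}{331776}$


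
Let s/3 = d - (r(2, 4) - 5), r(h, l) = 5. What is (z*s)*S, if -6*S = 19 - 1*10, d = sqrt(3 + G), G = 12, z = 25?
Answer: -225*sqrt(15)/2 ≈ -435.71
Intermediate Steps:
d = sqrt(15) (d = sqrt(3 + 12) = sqrt(15) ≈ 3.8730)
S = -3/2 (S = -(19 - 1*10)/6 = -(19 - 10)/6 = -1/6*9 = -3/2 ≈ -1.5000)
s = 3*sqrt(15) (s = 3*(sqrt(15) - (5 - 5)) = 3*(sqrt(15) - 1*0) = 3*(sqrt(15) + 0) = 3*sqrt(15) ≈ 11.619)
(z*s)*S = (25*(3*sqrt(15)))*(-3/2) = (75*sqrt(15))*(-3/2) = -225*sqrt(15)/2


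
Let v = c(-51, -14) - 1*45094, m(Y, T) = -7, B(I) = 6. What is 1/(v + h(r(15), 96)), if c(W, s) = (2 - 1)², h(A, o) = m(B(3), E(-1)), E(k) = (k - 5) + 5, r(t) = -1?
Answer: -1/45100 ≈ -2.2173e-5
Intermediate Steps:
E(k) = k (E(k) = (-5 + k) + 5 = k)
h(A, o) = -7
c(W, s) = 1 (c(W, s) = 1² = 1)
v = -45093 (v = 1 - 1*45094 = 1 - 45094 = -45093)
1/(v + h(r(15), 96)) = 1/(-45093 - 7) = 1/(-45100) = -1/45100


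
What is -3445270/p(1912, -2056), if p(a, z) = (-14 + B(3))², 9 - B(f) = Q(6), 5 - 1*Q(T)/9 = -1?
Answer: -3445270/3481 ≈ -989.74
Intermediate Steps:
Q(T) = 54 (Q(T) = 45 - 9*(-1) = 45 + 9 = 54)
B(f) = -45 (B(f) = 9 - 1*54 = 9 - 54 = -45)
p(a, z) = 3481 (p(a, z) = (-14 - 45)² = (-59)² = 3481)
-3445270/p(1912, -2056) = -3445270/3481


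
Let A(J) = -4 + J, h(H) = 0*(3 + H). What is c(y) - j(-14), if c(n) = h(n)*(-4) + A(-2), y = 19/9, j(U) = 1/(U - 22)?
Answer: -215/36 ≈ -5.9722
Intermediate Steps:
h(H) = 0
j(U) = 1/(-22 + U)
y = 19/9 (y = 19*(1/9) = 19/9 ≈ 2.1111)
c(n) = -6 (c(n) = 0*(-4) + (-4 - 2) = 0 - 6 = -6)
c(y) - j(-14) = -6 - 1/(-22 - 14) = -6 - 1/(-36) = -6 - 1*(-1/36) = -6 + 1/36 = -215/36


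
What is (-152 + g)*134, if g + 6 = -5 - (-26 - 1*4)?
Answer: -17822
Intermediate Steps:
g = 19 (g = -6 + (-5 - (-26 - 1*4)) = -6 + (-5 - (-26 - 4)) = -6 + (-5 - 1*(-30)) = -6 + (-5 + 30) = -6 + 25 = 19)
(-152 + g)*134 = (-152 + 19)*134 = -133*134 = -17822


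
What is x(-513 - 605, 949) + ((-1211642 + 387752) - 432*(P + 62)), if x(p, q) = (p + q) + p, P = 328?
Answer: -993657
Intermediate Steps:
x(p, q) = q + 2*p
x(-513 - 605, 949) + ((-1211642 + 387752) - 432*(P + 62)) = (949 + 2*(-513 - 605)) + ((-1211642 + 387752) - 432*(328 + 62)) = (949 + 2*(-1118)) + (-823890 - 432*390) = (949 - 2236) + (-823890 - 168480) = -1287 - 992370 = -993657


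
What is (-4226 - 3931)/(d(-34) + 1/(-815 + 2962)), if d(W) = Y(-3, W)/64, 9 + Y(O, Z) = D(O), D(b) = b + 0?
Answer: 280209264/6425 ≈ 43612.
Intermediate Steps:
D(b) = b
Y(O, Z) = -9 + O
d(W) = -3/16 (d(W) = (-9 - 3)/64 = -12*1/64 = -3/16)
(-4226 - 3931)/(d(-34) + 1/(-815 + 2962)) = (-4226 - 3931)/(-3/16 + 1/(-815 + 2962)) = -8157/(-3/16 + 1/2147) = -8157/(-6425/34352) = -8157*(-34352/6425) = 280209264/6425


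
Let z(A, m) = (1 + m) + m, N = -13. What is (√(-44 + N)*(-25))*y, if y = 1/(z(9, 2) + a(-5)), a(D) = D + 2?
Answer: -25*I*√57/2 ≈ -94.373*I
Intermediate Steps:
a(D) = 2 + D
z(A, m) = 1 + 2*m
y = ½ (y = 1/((1 + 2*2) + (2 - 5)) = 1/((1 + 4) - 3) = 1/(5 - 3) = 1/2 = ½ ≈ 0.50000)
(√(-44 + N)*(-25))*y = (√(-44 - 13)*(-25))*(½) = (√(-57)*(-25))*(½) = ((I*√57)*(-25))*(½) = -25*I*√57*(½) = -25*I*√57/2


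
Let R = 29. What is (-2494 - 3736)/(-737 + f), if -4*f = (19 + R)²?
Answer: 6230/1313 ≈ 4.7449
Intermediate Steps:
f = -576 (f = -(19 + 29)²/4 = -¼*48² = -¼*2304 = -576)
(-2494 - 3736)/(-737 + f) = (-2494 - 3736)/(-737 - 576) = -6230/(-1313) = -6230*(-1/1313) = 6230/1313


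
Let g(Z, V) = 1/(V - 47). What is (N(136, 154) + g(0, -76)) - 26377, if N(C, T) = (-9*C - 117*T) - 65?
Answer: -5619133/123 ≈ -45684.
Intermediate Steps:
g(Z, V) = 1/(-47 + V)
N(C, T) = -65 - 117*T - 9*C (N(C, T) = (-117*T - 9*C) - 65 = -65 - 117*T - 9*C)
(N(136, 154) + g(0, -76)) - 26377 = ((-65 - 117*154 - 9*136) + 1/(-47 - 76)) - 26377 = ((-65 - 18018 - 1224) + 1/(-123)) - 26377 = (-19307 - 1/123) - 26377 = -2374762/123 - 26377 = -5619133/123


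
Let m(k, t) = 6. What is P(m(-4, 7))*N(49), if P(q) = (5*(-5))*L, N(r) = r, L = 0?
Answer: 0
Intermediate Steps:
P(q) = 0 (P(q) = (5*(-5))*0 = -25*0 = 0)
P(m(-4, 7))*N(49) = 0*49 = 0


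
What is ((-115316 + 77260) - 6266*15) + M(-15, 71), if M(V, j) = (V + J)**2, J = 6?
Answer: -131965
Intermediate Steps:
M(V, j) = (6 + V)**2 (M(V, j) = (V + 6)**2 = (6 + V)**2)
((-115316 + 77260) - 6266*15) + M(-15, 71) = ((-115316 + 77260) - 6266*15) + (6 - 15)**2 = (-38056 - 93990) + (-9)**2 = -132046 + 81 = -131965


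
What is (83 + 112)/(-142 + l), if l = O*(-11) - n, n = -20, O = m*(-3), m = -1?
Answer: -39/31 ≈ -1.2581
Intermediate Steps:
O = 3 (O = -1*(-3) = 3)
l = -13 (l = 3*(-11) - 1*(-20) = -33 + 20 = -13)
(83 + 112)/(-142 + l) = (83 + 112)/(-142 - 13) = 195/(-155) = 195*(-1/155) = -39/31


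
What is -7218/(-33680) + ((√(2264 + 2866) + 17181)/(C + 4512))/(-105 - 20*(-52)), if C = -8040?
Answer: 16132789/77152460 - √570/1099560 ≈ 0.20908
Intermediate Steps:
-7218/(-33680) + ((√(2264 + 2866) + 17181)/(C + 4512))/(-105 - 20*(-52)) = -7218/(-33680) + ((√(2264 + 2866) + 17181)/(-8040 + 4512))/(-105 - 20*(-52)) = -7218*(-1/33680) + ((√5130 + 17181)/(-3528))/(-105 + 1040) = 3609/16840 + ((3*√570 + 17181)*(-1/3528))/935 = 3609/16840 + ((17181 + 3*√570)*(-1/3528))*(1/935) = 3609/16840 + (-1909/392 - √570/1176)*(1/935) = 3609/16840 + (-1909/366520 - √570/1099560) = 16132789/77152460 - √570/1099560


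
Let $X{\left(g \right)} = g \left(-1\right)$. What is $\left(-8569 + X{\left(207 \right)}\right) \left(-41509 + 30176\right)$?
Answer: $99458408$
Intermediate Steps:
$X{\left(g \right)} = - g$
$\left(-8569 + X{\left(207 \right)}\right) \left(-41509 + 30176\right) = \left(-8569 - 207\right) \left(-41509 + 30176\right) = \left(-8569 - 207\right) \left(-11333\right) = \left(-8776\right) \left(-11333\right) = 99458408$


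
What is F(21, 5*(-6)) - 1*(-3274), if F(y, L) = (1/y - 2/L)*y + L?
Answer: 16232/5 ≈ 3246.4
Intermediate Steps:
F(y, L) = L + y*(1/y - 2/L) (F(y, L) = (1/y - 2/L)*y + L = y*(1/y - 2/L) + L = L + y*(1/y - 2/L))
F(21, 5*(-6)) - 1*(-3274) = (1 + 5*(-6) - 2*21/5*(-6)) - 1*(-3274) = (1 - 30 - 2*21/(-30)) + 3274 = (1 - 30 - 2*21*(-1/30)) + 3274 = (1 - 30 + 7/5) + 3274 = -138/5 + 3274 = 16232/5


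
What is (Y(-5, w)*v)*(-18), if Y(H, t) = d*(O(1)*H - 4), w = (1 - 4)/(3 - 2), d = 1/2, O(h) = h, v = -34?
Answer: -2754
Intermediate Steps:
d = 1/2 (d = 1*(1/2) = 1/2 ≈ 0.50000)
w = -3 (w = -3/1 = -3*1 = -3)
Y(H, t) = -2 + H/2 (Y(H, t) = (1*H - 4)/2 = (H - 4)/2 = (-4 + H)/2 = -2 + H/2)
(Y(-5, w)*v)*(-18) = ((-2 + (1/2)*(-5))*(-34))*(-18) = ((-2 - 5/2)*(-34))*(-18) = -9/2*(-34)*(-18) = 153*(-18) = -2754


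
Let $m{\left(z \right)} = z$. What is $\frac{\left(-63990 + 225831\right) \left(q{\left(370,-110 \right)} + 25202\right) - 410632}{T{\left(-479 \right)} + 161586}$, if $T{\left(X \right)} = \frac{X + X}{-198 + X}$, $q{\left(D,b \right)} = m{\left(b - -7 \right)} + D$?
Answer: $\frac{2790267548569}{109394680} \approx 25506.0$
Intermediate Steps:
$q{\left(D,b \right)} = 7 + D + b$ ($q{\left(D,b \right)} = \left(b - -7\right) + D = \left(b + 7\right) + D = \left(7 + b\right) + D = 7 + D + b$)
$T{\left(X \right)} = \frac{2 X}{-198 + X}$
$\frac{\left(-63990 + 225831\right) \left(q{\left(370,-110 \right)} + 25202\right) - 410632}{T{\left(-479 \right)} + 161586} = \frac{\left(-63990 + 225831\right) \left(\left(7 + 370 - 110\right) + 25202\right) - 410632}{2 \left(-479\right) \frac{1}{-198 - 479} + 161586} = \frac{161841 \left(267 + 25202\right) - 410632}{2 \left(-479\right) \frac{1}{-677} + 161586} = \frac{161841 \cdot 25469 - 410632}{2 \left(-479\right) \left(- \frac{1}{677}\right) + 161586} = \frac{4121928429 - 410632}{\frac{958}{677} + 161586} = \frac{4121517797}{\frac{109394680}{677}} = 4121517797 \cdot \frac{677}{109394680} = \frac{2790267548569}{109394680}$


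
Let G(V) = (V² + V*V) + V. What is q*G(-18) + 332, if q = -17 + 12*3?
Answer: 12302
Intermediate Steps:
G(V) = V + 2*V² (G(V) = (V² + V²) + V = 2*V² + V = V + 2*V²)
q = 19 (q = -17 + 36 = 19)
q*G(-18) + 332 = 19*(-18*(1 + 2*(-18))) + 332 = 19*(-18*(1 - 36)) + 332 = 19*(-18*(-35)) + 332 = 19*630 + 332 = 11970 + 332 = 12302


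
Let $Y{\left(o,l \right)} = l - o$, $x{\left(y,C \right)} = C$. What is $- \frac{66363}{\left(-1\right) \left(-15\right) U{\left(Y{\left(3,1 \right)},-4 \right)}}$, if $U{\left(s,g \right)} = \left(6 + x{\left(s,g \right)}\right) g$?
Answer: $\frac{22121}{40} \approx 553.03$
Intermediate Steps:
$U{\left(s,g \right)} = g \left(6 + g\right)$ ($U{\left(s,g \right)} = \left(6 + g\right) g = g \left(6 + g\right)$)
$- \frac{66363}{\left(-1\right) \left(-15\right) U{\left(Y{\left(3,1 \right)},-4 \right)}} = - \frac{66363}{\left(-1\right) \left(-15\right) \left(- 4 \left(6 - 4\right)\right)} = - \frac{66363}{15 \left(\left(-4\right) 2\right)} = - \frac{66363}{15 \left(-8\right)} = - \frac{66363}{-120} = \left(-66363\right) \left(- \frac{1}{120}\right) = \frac{22121}{40}$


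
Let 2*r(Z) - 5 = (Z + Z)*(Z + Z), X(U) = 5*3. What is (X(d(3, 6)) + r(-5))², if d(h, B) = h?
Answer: 18225/4 ≈ 4556.3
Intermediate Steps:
X(U) = 15
r(Z) = 5/2 + 2*Z² (r(Z) = 5/2 + ((Z + Z)*(Z + Z))/2 = 5/2 + ((2*Z)*(2*Z))/2 = 5/2 + (4*Z²)/2 = 5/2 + 2*Z²)
(X(d(3, 6)) + r(-5))² = (15 + (5/2 + 2*(-5)²))² = (15 + (5/2 + 2*25))² = (15 + (5/2 + 50))² = (15 + 105/2)² = (135/2)² = 18225/4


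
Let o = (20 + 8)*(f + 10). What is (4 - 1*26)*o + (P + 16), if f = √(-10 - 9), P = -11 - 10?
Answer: -6165 - 616*I*√19 ≈ -6165.0 - 2685.1*I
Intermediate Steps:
P = -21
f = I*√19 (f = √(-19) = I*√19 ≈ 4.3589*I)
o = 280 + 28*I*√19 (o = (20 + 8)*(I*√19 + 10) = 28*(10 + I*√19) = 280 + 28*I*√19 ≈ 280.0 + 122.05*I)
(4 - 1*26)*o + (P + 16) = (4 - 1*26)*(280 + 28*I*√19) + (-21 + 16) = (4 - 26)*(280 + 28*I*√19) - 5 = -22*(280 + 28*I*√19) - 5 = (-6160 - 616*I*√19) - 5 = -6165 - 616*I*√19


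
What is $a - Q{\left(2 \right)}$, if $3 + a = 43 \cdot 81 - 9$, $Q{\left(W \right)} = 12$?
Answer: $3459$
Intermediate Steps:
$a = 3471$ ($a = -3 + \left(43 \cdot 81 - 9\right) = -3 + \left(3483 - 9\right) = -3 + 3474 = 3471$)
$a - Q{\left(2 \right)} = 3471 - 12 = 3459$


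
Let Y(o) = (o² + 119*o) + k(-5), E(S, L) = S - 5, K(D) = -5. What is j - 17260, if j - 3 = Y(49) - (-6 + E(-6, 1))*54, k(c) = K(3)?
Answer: -8112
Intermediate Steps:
E(S, L) = -5 + S
k(c) = -5
Y(o) = -5 + o² + 119*o (Y(o) = (o² + 119*o) - 5 = -5 + o² + 119*o)
j = 9148 (j = 3 + ((-5 + 49² + 119*49) - (-6 + (-5 - 6))*54) = 3 + ((-5 + 2401 + 5831) - (-6 - 11)*54) = 3 + (8227 - (-17)*54) = 3 + (8227 - 1*(-918)) = 3 + (8227 + 918) = 3 + 9145 = 9148)
j - 17260 = 9148 - 17260 = -8112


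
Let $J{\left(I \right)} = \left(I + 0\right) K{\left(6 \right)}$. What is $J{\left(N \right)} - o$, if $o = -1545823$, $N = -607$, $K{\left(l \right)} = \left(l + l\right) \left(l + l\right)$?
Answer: $1458415$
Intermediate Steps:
$K{\left(l \right)} = 4 l^{2}$ ($K{\left(l \right)} = 2 l 2 l = 4 l^{2}$)
$J{\left(I \right)} = 144 I$ ($J{\left(I \right)} = \left(I + 0\right) 4 \cdot 6^{2} = I 4 \cdot 36 = I 144 = 144 I$)
$J{\left(N \right)} - o = 144 \left(-607\right) - -1545823 = -87408 + 1545823 = 1458415$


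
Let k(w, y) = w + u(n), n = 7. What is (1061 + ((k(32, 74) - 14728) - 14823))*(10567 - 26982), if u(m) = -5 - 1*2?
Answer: 467252975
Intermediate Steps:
u(m) = -7 (u(m) = -5 - 2 = -7)
k(w, y) = -7 + w (k(w, y) = w - 7 = -7 + w)
(1061 + ((k(32, 74) - 14728) - 14823))*(10567 - 26982) = (1061 + (((-7 + 32) - 14728) - 14823))*(10567 - 26982) = (1061 + ((25 - 14728) - 14823))*(-16415) = (1061 + (-14703 - 14823))*(-16415) = (1061 - 29526)*(-16415) = -28465*(-16415) = 467252975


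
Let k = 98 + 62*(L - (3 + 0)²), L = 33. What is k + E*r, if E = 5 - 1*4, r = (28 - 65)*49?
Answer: -227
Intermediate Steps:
r = -1813 (r = -37*49 = -1813)
E = 1 (E = 5 - 4 = 1)
k = 1586 (k = 98 + 62*(33 - (3 + 0)²) = 98 + 62*(33 - 1*3²) = 98 + 62*(33 - 1*9) = 98 + 62*(33 - 9) = 98 + 62*24 = 98 + 1488 = 1586)
k + E*r = 1586 + 1*(-1813) = 1586 - 1813 = -227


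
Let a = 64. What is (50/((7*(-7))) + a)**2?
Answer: 9523396/2401 ≈ 3966.4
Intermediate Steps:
(50/((7*(-7))) + a)**2 = (50/((7*(-7))) + 64)**2 = (50/(-49) + 64)**2 = (50*(-1/49) + 64)**2 = (-50/49 + 64)**2 = (3086/49)**2 = 9523396/2401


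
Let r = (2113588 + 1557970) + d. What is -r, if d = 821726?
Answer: -4493284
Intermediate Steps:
r = 4493284 (r = (2113588 + 1557970) + 821726 = 3671558 + 821726 = 4493284)
-r = -1*4493284 = -4493284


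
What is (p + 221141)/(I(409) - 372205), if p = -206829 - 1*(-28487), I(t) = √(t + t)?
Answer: -15930001795/138536561207 - 42799*√818/138536561207 ≈ -0.11500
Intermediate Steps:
I(t) = √2*√t (I(t) = √(2*t) = √2*√t)
p = -178342 (p = -206829 + 28487 = -178342)
(p + 221141)/(I(409) - 372205) = (-178342 + 221141)/(√2*√409 - 372205) = 42799/(√818 - 372205) = 42799/(-372205 + √818)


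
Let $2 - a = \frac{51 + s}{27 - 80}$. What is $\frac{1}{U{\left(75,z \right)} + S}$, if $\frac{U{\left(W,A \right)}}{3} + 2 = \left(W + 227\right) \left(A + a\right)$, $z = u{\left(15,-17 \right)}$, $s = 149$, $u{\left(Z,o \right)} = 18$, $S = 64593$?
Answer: $\frac{53}{4564671} \approx 1.1611 \cdot 10^{-5}$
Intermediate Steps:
$z = 18$
$a = \frac{306}{53}$ ($a = 2 - \frac{51 + 149}{27 - 80} = 2 - \frac{200}{-53} = 2 - 200 \left(- \frac{1}{53}\right) = 2 - - \frac{200}{53} = 2 + \frac{200}{53} = \frac{306}{53} \approx 5.7736$)
$U{\left(W,A \right)} = -6 + 3 \left(227 + W\right) \left(\frac{306}{53} + A\right)$ ($U{\left(W,A \right)} = -6 + 3 \left(W + 227\right) \left(A + \frac{306}{53}\right) = -6 + 3 \left(227 + W\right) \left(\frac{306}{53} + A\right)$)
$\frac{1}{U{\left(75,z \right)} + S} = \frac{1}{\left(\frac{208068}{53} + 681 \cdot 18 + \frac{918}{53} \cdot 75 + 3 \cdot 18 \cdot 75\right) + 64593} = \frac{1}{\left(\frac{208068}{53} + 12258 + \frac{68850}{53} + 4050\right) + 64593} = \frac{1}{\frac{1141242}{53} + 64593} = \frac{1}{\frac{4564671}{53}} = \frac{53}{4564671}$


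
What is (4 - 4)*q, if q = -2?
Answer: 0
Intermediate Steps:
(4 - 4)*q = (4 - 4)*(-2) = 0*(-2) = 0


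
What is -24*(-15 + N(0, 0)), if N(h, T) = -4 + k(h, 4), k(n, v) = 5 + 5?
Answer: 216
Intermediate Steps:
k(n, v) = 10
N(h, T) = 6 (N(h, T) = -4 + 10 = 6)
-24*(-15 + N(0, 0)) = -24*(-15 + 6) = -24*(-9) = 216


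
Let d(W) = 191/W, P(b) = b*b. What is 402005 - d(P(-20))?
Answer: 160801809/400 ≈ 4.0200e+5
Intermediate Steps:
P(b) = b**2
402005 - d(P(-20)) = 402005 - 191/((-20)**2) = 402005 - 191/400 = 160801809/400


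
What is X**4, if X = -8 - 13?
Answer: 194481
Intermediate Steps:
X = -21
X**4 = (-21)**4 = 194481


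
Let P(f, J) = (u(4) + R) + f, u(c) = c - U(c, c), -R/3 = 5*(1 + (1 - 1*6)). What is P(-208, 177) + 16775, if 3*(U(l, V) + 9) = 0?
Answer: 16640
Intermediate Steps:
U(l, V) = -9 (U(l, V) = -9 + (⅓)*0 = -9 + 0 = -9)
R = 60 (R = -15*(1 + (1 - 1*6)) = -15*(1 + (1 - 6)) = -15*(1 - 5) = -15*(-4) = -3*(-20) = 60)
u(c) = 9 + c (u(c) = c - 1*(-9) = c + 9 = 9 + c)
P(f, J) = 73 + f (P(f, J) = ((9 + 4) + 60) + f = (13 + 60) + f = 73 + f)
P(-208, 177) + 16775 = (73 - 208) + 16775 = -135 + 16775 = 16640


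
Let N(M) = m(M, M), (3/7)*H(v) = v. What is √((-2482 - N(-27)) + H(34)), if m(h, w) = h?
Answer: I*√21381/3 ≈ 48.741*I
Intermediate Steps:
H(v) = 7*v/3
N(M) = M
√((-2482 - N(-27)) + H(34)) = √((-2482 - 1*(-27)) + (7/3)*34) = √((-2482 + 27) + 238/3) = √(-2455 + 238/3) = √(-7127/3) = I*√21381/3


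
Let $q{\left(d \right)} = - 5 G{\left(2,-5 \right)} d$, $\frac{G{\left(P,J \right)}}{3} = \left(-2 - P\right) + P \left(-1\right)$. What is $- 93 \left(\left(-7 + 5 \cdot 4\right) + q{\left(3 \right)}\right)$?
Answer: $-26319$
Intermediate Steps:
$G{\left(P,J \right)} = -6 - 6 P$ ($G{\left(P,J \right)} = 3 \left(\left(-2 - P\right) + P \left(-1\right)\right) = 3 \left(\left(-2 - P\right) - P\right) = 3 \left(-2 - 2 P\right) = -6 - 6 P$)
$q{\left(d \right)} = 90 d$ ($q{\left(d \right)} = - 5 \left(-6 - 12\right) d = \left(-5\right) \left(-18\right) d = 90 d$)
$- 93 \left(\left(-7 + 5 \cdot 4\right) + q{\left(3 \right)}\right) = - 93 \left(\left(-7 + 5 \cdot 4\right) + 90 \cdot 3\right) = - 93 \left(\left(-7 + 20\right) + 270\right) = - 93 \left(13 + 270\right) = \left(-93\right) 283 = -26319$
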